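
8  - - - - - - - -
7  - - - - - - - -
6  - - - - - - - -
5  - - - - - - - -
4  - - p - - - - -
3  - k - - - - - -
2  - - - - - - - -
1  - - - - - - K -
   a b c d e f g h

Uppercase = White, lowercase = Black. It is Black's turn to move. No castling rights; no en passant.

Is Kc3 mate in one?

no

After Kc3: white king on g1; in check: no.
White is not in check, so this cannot be checkmate.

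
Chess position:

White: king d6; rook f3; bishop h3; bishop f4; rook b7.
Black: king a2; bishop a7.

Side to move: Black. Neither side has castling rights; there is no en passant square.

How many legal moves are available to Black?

Black to move; king on a2.
In check: no.
Legal moves: Bb8+, Bb6, Bc5+, Bd4, Be3, Bf2, Bg1, Ka1.
Count: 8.

8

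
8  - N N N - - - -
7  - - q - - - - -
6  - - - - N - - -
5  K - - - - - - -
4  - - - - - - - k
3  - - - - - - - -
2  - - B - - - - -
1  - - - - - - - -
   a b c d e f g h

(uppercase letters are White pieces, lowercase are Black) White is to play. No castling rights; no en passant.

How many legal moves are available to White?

White to move; king on a5.
In check: yes, from the black queen on c7.
Legal moves: Ka6, Kb5, Kb4, Ka4, Nb6, Nxc7.
Count: 6.

6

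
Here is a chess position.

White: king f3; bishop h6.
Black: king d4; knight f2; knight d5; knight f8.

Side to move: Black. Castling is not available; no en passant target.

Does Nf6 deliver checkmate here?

no

After Nf6: white king on f3; in check: no.
White is not in check, so this cannot be checkmate.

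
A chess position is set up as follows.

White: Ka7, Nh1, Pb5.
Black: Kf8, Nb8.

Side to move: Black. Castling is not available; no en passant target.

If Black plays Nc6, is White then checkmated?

no

After Nc6: white king on a7; in check: yes, from the black knight on c6.
White has 5 legal replies: Ka8, Kb7, Kb6, Ka6, bxc6.
In check but a legal move exists → not checkmate.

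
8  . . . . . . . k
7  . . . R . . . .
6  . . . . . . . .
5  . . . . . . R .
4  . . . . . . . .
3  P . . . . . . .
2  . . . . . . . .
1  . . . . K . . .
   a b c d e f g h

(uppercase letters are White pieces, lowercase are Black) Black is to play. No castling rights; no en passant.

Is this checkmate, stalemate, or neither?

Black to move; black king on h8.
In check: no.
King squares — g7: attacked by Rg5; h7: attacked by Rd7; g8: attacked by Rg5.
Legal moves for Black: none.
Not in check and no legal moves → stalemate.

stalemate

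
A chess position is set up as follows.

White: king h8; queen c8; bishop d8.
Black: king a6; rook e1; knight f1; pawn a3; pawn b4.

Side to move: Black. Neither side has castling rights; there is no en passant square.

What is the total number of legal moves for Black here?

Black to move; king on a6.
In check: yes, from the white queen on c8.
Legal moves: Ka7, Kb5.
Count: 2.

2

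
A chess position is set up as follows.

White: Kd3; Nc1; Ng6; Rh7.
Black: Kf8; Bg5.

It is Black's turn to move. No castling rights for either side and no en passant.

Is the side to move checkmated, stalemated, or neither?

neither

Black to move; black king on f8.
In check: yes, from the white knight on g6.
King squares — e7: attacked by Ng6; f7: attacked by Rh7; g7: attacked by Rh7; e8: available; g8: available.
Legal moves for Black: Kg8, Ke8.
Black is in check but has 2 legal moves → neither.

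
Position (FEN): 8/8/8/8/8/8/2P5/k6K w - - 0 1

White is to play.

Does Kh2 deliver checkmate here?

no

After Kh2: black king on a1; in check: no.
Black is not in check, so this cannot be checkmate.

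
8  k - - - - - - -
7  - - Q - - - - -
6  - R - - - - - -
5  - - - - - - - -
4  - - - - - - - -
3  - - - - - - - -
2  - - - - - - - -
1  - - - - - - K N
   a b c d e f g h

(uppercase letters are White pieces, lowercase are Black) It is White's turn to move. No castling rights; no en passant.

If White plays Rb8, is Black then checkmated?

yes

After Rb8: black king on a8; in check: yes, from the white rook on b8.
King squares — a7: attacked by Qc7; b7: attacked by Qc7; b8: attacked by Qc7.
Black has no legal moves → checkmate.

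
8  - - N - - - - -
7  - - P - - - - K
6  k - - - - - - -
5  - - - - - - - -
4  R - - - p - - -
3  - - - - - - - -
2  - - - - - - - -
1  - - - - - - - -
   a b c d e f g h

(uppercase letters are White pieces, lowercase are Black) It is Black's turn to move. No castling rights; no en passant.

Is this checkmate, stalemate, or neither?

neither

Black to move; black king on a6.
In check: yes, from the white rook on a4.
Legal moves for Black: Kb7, Kb5.
Black is in check but has 2 legal moves → neither.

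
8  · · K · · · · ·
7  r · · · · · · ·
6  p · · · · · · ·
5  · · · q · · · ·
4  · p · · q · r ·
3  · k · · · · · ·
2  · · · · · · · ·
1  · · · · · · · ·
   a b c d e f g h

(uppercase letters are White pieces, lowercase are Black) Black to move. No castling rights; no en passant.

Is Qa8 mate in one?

After Qa8: white king on c8; in check: yes, from the black queen on a8.
King squares — b7: attacked by Qe4; c7: attacked by Ra7; d7: attacked by Ra7; b8: attacked by Qa8; d8: attacked by Qa8.
White has no legal moves → checkmate.

yes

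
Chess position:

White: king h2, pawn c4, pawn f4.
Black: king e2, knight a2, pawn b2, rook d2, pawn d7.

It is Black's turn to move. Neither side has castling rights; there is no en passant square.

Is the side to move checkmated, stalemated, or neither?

Black to move; black king on e2.
In check: no.
Legal moves for Black include: Kf3+, Ke3+, Kd3+, Kf2, Kf1+, Ke1+, Kd1+, Rd6, Rd5, Rd4, Rd3, Rc2, Rd1, Nb4, Nc3, Nc1, d6, b1=Q, ... (list truncated; more exist).
Black has legal moves and is not in check → neither.

neither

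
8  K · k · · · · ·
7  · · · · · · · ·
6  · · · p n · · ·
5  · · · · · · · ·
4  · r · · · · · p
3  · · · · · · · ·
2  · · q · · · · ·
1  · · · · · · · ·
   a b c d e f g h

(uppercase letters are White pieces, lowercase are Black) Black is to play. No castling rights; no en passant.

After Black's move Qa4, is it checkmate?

yes

After Qa4: white king on a8; in check: yes, from the black queen on a4.
King squares — a7: attacked by Qa4; b7: attacked by Rb4; b8: attacked by Rb4.
White has no legal moves → checkmate.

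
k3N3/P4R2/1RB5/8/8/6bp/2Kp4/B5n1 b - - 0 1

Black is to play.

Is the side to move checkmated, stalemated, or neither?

checkmate

Black to move; black king on a8.
In check: yes, from the white bishop on c6.
King squares — a7: attacked by Rf7; b7: attacked by Rb6; b8: attacked by Rb6.
Legal moves for Black: none.
In check with no legal moves → checkmate.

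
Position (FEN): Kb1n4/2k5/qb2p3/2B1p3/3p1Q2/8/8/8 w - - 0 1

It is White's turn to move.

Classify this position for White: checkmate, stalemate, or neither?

White to move; white king on a8.
In check: yes, from the black queen on a6.
King squares — a7: attacked by Qa6; b7: attacked by Qa6; b8: attacked by Kc7.
Legal moves for White: none.
In check with no legal moves → checkmate.

checkmate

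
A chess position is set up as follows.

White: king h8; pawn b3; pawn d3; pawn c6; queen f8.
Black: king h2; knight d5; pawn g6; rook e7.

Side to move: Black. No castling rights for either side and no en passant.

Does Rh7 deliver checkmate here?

no

After Rh7: white king on h8; in check: yes, from the black rook on h7.
White has 2 legal replies: Kg8, Kxh7.
In check but a legal move exists → not checkmate.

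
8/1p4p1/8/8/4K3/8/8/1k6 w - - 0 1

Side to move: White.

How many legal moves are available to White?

White to move; king on e4.
In check: no.
Legal moves: Kf5, Ke5, Kd5, Kf4, Kd4, Kf3, Ke3, Kd3.
Count: 8.

8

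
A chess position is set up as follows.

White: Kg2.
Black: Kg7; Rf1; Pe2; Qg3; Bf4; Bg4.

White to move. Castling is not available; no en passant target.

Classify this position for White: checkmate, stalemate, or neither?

checkmate

White to move; white king on g2.
In check: yes, from the black queen on g3.
King squares — f1: attacked by Pe2; g1: attacked by Rf1; h1: attacked by Rf1; f2: attacked by Rf1; h2: attacked by Qg3; f3: attacked by Rf1; g3: attacked by Bf4; h3: attacked by Qg3.
Legal moves for White: none.
In check with no legal moves → checkmate.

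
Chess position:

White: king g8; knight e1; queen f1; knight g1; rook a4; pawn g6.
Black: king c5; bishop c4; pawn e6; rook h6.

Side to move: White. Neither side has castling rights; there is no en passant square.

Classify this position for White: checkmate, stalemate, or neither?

White to move; white king on g8.
In check: no.
Legal moves for White include: Kf8, Kg7, Kf7, Ra8, Ra7, Ra6, Ra5+, Rxc4+, Rb4, Ra3, Ra2, Ra1, Nh3, Ngf3, Ne2, Qf8+, Qf7, Qf6, ... (list truncated; more exist).
White has legal moves and is not in check → neither.

neither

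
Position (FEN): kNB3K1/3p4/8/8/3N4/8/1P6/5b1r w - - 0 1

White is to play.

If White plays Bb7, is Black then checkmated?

no

After Bb7: black king on a8; in check: yes, from the white bishop on b7.
Black has 3 legal replies: Kxb8, Kxb7, Ka7.
In check but a legal move exists → not checkmate.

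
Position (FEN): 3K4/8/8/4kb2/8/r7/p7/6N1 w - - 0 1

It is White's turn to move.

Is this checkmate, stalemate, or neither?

neither

White to move; white king on d8.
In check: no.
Legal moves for White: Ke8, Ke7, Kc7, Nh3, Nf3+, Ne2.
White has 6 legal moves and is not in check → neither.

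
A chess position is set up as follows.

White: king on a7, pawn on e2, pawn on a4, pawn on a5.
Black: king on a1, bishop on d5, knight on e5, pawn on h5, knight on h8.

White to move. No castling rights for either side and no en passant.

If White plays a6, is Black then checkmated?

After a6: black king on a1; in check: no.
Black is not in check, so this cannot be checkmate.

no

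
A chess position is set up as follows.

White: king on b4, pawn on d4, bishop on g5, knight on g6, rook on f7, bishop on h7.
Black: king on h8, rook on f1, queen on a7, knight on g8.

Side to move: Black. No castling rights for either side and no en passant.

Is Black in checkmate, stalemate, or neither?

checkmate

Black to move; black king on h8.
In check: yes, from the white knight on g6.
King squares — g7: attacked by Rf7; h7: attacked by Rf7; g8: own knight.
Legal moves for Black: none.
In check with no legal moves → checkmate.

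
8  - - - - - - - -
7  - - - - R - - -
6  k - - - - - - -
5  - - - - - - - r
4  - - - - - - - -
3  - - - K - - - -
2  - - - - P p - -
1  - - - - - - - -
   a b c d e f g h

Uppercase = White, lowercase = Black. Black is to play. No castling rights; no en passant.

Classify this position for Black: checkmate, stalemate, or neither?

neither

Black to move; black king on a6.
In check: no.
Legal moves for Black include: Kb6, Kb5, Ka5, Rh8, Rh7, Rh6, Rg5, Rf5, Re5, Rd5+, Rc5, Rb5, Ra5, Rh4, Rh3+, Rh2, Rh1, f1=Q, ... (list truncated; more exist).
Black has legal moves and is not in check → neither.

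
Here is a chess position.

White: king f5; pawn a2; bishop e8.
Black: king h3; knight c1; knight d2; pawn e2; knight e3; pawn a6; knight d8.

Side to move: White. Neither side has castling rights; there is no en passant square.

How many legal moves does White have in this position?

5

White to move; king on f5.
In check: yes, from the black knight on e3.
Legal moves: Kg6, Kf6, Kg5, Ke5, Kf4.
Count: 5.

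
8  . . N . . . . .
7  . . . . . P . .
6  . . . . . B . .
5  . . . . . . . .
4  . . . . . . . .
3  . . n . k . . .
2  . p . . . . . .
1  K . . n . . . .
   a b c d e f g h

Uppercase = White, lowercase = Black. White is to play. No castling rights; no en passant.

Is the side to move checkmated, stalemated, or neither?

White to move; white king on a1.
In check: yes, from the black pawn on b2.
King squares — b1: attacked by Nc3; a2: attacked by Nc3; b2: attacked by Nd1.
Legal moves for White: none.
In check with no legal moves → checkmate.

checkmate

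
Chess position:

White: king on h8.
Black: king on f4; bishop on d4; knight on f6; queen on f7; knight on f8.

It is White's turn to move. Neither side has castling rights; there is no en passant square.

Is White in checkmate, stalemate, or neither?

White to move; white king on h8.
In check: no.
King squares — g7: attacked by Qf7; h7: attacked by Nf6; g8: attacked by Nf6.
Legal moves for White: none.
Not in check and no legal moves → stalemate.

stalemate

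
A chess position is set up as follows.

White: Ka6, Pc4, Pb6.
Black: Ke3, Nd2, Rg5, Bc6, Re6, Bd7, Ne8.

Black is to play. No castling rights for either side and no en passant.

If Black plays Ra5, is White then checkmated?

After Ra5: white king on a6; in check: yes, from the black rook on a5.
White has 1 legal reply: Kxa5.
In check but a legal move exists → not checkmate.

no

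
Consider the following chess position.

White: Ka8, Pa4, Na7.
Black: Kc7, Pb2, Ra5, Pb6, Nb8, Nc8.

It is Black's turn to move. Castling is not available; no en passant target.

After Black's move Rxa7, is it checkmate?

After Rxa7: white king on a8; in check: yes, from the black rook on a7.
King squares — a7: attacked by Nc8; b7: attacked by Ra7; b8: attacked by Kc7.
White has no legal moves → checkmate.

yes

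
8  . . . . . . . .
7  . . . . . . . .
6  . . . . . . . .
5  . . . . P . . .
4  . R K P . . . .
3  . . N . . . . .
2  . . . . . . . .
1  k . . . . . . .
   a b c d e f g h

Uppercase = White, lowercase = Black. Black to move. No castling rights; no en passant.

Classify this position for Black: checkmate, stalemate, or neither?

stalemate

Black to move; black king on a1.
In check: no.
King squares — b1: attacked by Nc3; a2: attacked by Nc3; b2: attacked by Rb4.
Legal moves for Black: none.
Not in check and no legal moves → stalemate.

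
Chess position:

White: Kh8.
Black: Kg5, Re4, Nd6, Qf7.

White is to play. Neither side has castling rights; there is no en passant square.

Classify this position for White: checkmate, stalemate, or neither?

stalemate

White to move; white king on h8.
In check: no.
King squares — g7: attacked by Qf7; h7: attacked by Qf7; g8: attacked by Qf7.
Legal moves for White: none.
Not in check and no legal moves → stalemate.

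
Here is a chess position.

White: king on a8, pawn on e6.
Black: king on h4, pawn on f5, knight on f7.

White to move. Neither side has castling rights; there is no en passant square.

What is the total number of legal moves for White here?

White to move; king on a8.
In check: no.
Legal moves: Kb8, Kb7, Ka7, exf7, e7.
Count: 5.

5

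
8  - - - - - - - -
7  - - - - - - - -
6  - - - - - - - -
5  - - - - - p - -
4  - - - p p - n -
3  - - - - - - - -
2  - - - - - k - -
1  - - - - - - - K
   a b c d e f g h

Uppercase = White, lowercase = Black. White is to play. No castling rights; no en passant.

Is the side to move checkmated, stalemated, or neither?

White to move; white king on h1.
In check: no.
King squares — g1: attacked by Kf2; g2: attacked by Kf2; h2: attacked by Ng4.
Legal moves for White: none.
Not in check and no legal moves → stalemate.

stalemate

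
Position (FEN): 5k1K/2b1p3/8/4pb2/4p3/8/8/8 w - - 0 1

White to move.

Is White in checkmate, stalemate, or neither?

stalemate

White to move; white king on h8.
In check: no.
King squares — g7: attacked by Kf8; h7: attacked by Bf5; g8: attacked by Kf8.
Legal moves for White: none.
Not in check and no legal moves → stalemate.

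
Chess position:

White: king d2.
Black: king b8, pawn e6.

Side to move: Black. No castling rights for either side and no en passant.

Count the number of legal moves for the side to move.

Black to move; king on b8.
In check: no.
Legal moves: Kc8, Ka8, Kc7, Kb7, Ka7, e5.
Count: 6.

6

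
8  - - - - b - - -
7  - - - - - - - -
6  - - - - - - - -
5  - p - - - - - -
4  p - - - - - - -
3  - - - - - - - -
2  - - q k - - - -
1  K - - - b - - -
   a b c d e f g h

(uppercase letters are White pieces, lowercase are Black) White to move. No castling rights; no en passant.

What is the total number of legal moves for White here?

0

White to move; king on a1.
In check: no.
Legal moves: none.
Count: 0.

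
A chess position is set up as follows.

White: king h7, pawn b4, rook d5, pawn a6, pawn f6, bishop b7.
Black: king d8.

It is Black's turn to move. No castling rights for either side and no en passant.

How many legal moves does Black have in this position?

2

Black to move; king on d8.
In check: yes, from the white rook on d5.
Legal moves: Ke8, Kc7.
Count: 2.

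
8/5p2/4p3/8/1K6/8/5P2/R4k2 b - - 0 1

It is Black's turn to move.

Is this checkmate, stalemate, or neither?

neither

Black to move; black king on f1.
In check: yes, from the white rook on a1.
King squares — e1: attacked by Ra1; g1: attacked by Ra1; e2: available; f2: available; g2: available.
Legal moves for Black: Kg2, Kxf2, Ke2.
Black is in check but has 3 legal moves → neither.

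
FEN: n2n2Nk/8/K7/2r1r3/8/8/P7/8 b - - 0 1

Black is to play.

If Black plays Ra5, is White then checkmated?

yes

After Ra5: white king on a6; in check: yes, from the black rook on a5.
King squares — a5: attacked by Re5; b5: attacked by Ra5; b6: attacked by Na8; a7: attacked by Ra5; b7: attacked by Nd8.
White has no legal moves → checkmate.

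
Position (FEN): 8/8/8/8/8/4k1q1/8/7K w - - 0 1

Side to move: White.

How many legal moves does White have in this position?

0

White to move; king on h1.
In check: no.
Legal moves: none.
Count: 0.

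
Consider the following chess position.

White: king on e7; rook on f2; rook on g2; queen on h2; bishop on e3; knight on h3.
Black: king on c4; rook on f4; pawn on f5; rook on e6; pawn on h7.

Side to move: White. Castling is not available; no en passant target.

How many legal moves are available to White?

5

White to move; king on e7.
In check: yes, from the black rook on e6.
Legal moves: Kf8, Kd8, Kf7, Kd7, Kxe6.
Count: 5.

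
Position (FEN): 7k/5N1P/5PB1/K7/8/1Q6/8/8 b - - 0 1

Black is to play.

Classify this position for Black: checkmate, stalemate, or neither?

Black to move; black king on h8.
In check: yes, from the white knight on f7.
King squares — g7: attacked by Pf6; h7: attacked by Bg6; g8: attacked by Ph7.
Legal moves for Black: none.
In check with no legal moves → checkmate.

checkmate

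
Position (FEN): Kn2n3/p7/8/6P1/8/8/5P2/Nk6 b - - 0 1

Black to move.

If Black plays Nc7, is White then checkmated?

no

After Nc7: white king on a8; in check: yes, from the black knight on c7.
White has 3 legal replies: Kxb8, Kb7, Kxa7.
In check but a legal move exists → not checkmate.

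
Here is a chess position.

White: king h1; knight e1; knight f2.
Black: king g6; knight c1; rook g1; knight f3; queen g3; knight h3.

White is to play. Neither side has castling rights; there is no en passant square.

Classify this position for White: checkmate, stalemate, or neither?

checkmate

White to move; white king on h1.
In check: yes, from the black rook on g1.
King squares — g1: attacked by Nf3; g2: attacked by Rg1; h2: attacked by Nf3.
Legal moves for White: none.
In check with no legal moves → checkmate.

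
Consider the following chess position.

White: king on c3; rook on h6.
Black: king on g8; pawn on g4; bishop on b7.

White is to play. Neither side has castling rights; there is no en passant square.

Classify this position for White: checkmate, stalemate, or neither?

neither

White to move; white king on c3.
In check: no.
Legal moves for White include: Rh8+, Rh7, Rg6+, Rf6, Re6, Rd6, Rc6, Rb6, Ra6, Rh5, Rh4, Rh3, Rh2, Rh1, Kd4, Kc4, Kb4, Kd3, ... (list truncated; more exist).
White has legal moves and is not in check → neither.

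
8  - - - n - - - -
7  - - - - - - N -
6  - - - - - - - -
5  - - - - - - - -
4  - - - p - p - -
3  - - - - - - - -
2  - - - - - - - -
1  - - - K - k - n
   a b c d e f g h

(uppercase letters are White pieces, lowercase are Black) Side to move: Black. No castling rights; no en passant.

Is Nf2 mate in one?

no

After Nf2: white king on d1; in check: yes, from the black knight on f2.
White has 3 legal replies: Kd2, Kc2, Kc1.
In check but a legal move exists → not checkmate.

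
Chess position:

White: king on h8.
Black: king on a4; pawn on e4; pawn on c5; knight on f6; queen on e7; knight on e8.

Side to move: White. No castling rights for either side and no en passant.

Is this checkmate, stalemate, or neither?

White to move; white king on h8.
In check: no.
King squares — g7: attacked by Qe7; h7: attacked by Nf6; g8: attacked by Nf6.
Legal moves for White: none.
Not in check and no legal moves → stalemate.

stalemate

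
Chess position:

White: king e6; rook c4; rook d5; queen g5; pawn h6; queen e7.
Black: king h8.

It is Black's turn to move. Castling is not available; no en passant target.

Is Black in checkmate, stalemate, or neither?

Black to move; black king on h8.
In check: no.
King squares — g7: attacked by Qg5; h7: attacked by Qe7; g8: attacked by Qg5.
Legal moves for Black: none.
Not in check and no legal moves → stalemate.

stalemate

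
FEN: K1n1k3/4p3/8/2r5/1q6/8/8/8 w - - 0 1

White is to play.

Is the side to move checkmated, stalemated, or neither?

White to move; white king on a8.
In check: no.
King squares — a7: attacked by Nc8; b7: attacked by Qb4; b8: attacked by Qb4.
Legal moves for White: none.
Not in check and no legal moves → stalemate.

stalemate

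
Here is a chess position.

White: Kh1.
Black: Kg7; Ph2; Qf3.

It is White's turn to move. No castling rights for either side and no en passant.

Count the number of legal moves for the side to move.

White to move; king on h1.
In check: yes, from the black queen on f3.
Legal moves: Kxh2.
Count: 1.

1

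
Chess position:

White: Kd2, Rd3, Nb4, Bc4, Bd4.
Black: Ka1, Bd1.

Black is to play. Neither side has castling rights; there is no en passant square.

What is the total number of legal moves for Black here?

1

Black to move; king on a1.
In check: yes, from the white bishop on d4.
Legal moves: Kb1.
Count: 1.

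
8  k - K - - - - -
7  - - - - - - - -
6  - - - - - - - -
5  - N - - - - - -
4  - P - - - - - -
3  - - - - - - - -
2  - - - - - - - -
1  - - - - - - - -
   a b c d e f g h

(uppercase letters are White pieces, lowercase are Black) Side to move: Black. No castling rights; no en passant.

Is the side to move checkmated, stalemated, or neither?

Black to move; black king on a8.
In check: no.
King squares — a7: attacked by Nb5; b7: attacked by Kc8; b8: attacked by Kc8.
Legal moves for Black: none.
Not in check and no legal moves → stalemate.

stalemate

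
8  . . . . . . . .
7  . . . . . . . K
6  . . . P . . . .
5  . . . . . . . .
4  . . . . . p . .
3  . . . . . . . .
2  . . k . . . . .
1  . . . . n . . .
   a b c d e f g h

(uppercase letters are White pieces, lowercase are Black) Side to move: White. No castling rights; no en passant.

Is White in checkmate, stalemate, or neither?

White to move; white king on h7.
In check: no.
Legal moves for White: Kh8, Kg8, Kg7, Kh6, Kg6, d7.
White has 6 legal moves and is not in check → neither.

neither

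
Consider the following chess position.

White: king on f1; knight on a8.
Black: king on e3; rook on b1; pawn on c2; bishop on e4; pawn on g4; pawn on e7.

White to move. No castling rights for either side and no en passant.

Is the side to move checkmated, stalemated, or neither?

White to move; white king on f1.
In check: yes, from the black rook on b1.
King squares — e1: attacked by Rb1; g1: attacked by Rb1; e2: attacked by Ke3; f2: attacked by Ke3; g2: attacked by Be4.
Legal moves for White: none.
In check with no legal moves → checkmate.

checkmate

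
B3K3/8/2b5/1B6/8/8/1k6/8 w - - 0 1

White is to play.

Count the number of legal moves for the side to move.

White to move; king on e8.
In check: yes, from the black bishop on c6.
Legal moves: Kf8, Kd8, Kf7, Ke7, Baxc6, Bbxc6.
Count: 6.

6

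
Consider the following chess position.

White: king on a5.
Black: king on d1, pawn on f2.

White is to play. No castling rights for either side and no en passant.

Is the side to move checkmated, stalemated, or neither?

White to move; white king on a5.
In check: no.
Legal moves for White: Kb6, Ka6, Kb5, Kb4, Ka4.
White has 5 legal moves and is not in check → neither.

neither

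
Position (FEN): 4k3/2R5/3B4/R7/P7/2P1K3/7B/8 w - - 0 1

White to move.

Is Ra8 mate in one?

After Ra8: black king on e8; in check: yes, from the white rook on a8.
King squares — d7: attacked by Rc7; e7: attacked by Bd6; f7: attacked by Rc7; d8: attacked by Ra8; f8: attacked by Bd6.
Black has no legal moves → checkmate.

yes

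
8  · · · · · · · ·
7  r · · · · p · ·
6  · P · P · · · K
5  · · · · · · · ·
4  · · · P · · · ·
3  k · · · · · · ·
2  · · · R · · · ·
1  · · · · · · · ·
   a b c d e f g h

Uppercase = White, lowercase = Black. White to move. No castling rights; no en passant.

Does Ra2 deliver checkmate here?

After Ra2: black king on a3; in check: yes, from the white rook on a2.
Black has 3 legal replies: Kb4, Kb3, Kxa2.
In check but a legal move exists → not checkmate.

no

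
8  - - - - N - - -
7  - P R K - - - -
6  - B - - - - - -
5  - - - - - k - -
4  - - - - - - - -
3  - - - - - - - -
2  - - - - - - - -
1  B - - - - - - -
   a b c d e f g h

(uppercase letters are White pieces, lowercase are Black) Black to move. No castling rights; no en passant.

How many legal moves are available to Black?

Black to move; king on f5.
In check: no.
Legal moves: Kg6, Kg5, Kg4, Kf4, Ke4.
Count: 5.

5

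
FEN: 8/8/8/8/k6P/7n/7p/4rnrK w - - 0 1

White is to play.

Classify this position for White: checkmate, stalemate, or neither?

checkmate

White to move; white king on h1.
In check: yes, from the black rook on g1.
King squares — g1: attacked by Ph2; g2: attacked by Rg1; h2: attacked by Nf1.
Legal moves for White: none.
In check with no legal moves → checkmate.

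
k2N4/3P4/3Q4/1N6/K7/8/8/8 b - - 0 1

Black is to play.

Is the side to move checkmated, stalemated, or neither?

stalemate

Black to move; black king on a8.
In check: no.
King squares — a7: attacked by Nb5; b7: attacked by Nd8; b8: attacked by Qd6.
Legal moves for Black: none.
Not in check and no legal moves → stalemate.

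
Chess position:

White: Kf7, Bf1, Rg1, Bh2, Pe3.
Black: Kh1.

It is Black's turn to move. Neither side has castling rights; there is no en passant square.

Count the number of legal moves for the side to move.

1

Black to move; king on h1.
In check: yes, from the white rook on g1.
Legal moves: Kxh2.
Count: 1.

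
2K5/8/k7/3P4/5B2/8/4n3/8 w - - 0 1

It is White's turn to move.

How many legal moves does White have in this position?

16

White to move; king on c8.
In check: no.
Legal moves: Kd8, Kb8, Kd7, Kc7, Bb8, Bc7, Bh6, Bd6, Bg5, Be5, Bg3, Be3, Bh2, Bd2, Bc1, d6.
Count: 16.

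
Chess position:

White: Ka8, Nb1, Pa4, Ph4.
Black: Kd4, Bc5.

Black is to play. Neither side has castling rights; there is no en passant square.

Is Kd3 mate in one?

After Kd3: white king on a8; in check: no.
White is not in check, so this cannot be checkmate.

no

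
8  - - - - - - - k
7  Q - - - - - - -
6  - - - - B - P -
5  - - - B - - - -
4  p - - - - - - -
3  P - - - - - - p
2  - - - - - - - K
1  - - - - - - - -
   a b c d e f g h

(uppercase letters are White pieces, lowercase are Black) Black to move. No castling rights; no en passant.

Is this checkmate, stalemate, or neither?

Black to move; black king on h8.
In check: no.
King squares — g7: attacked by Qa7; h7: attacked by Pg6; g8: attacked by Be6.
Legal moves for Black: none.
Not in check and no legal moves → stalemate.

stalemate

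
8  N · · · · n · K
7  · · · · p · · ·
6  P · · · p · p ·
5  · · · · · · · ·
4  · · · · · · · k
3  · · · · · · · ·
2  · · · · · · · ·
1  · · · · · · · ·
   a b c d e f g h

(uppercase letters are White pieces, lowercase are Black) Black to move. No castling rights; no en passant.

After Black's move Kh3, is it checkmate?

no

After Kh3: white king on h8; in check: no.
White is not in check, so this cannot be checkmate.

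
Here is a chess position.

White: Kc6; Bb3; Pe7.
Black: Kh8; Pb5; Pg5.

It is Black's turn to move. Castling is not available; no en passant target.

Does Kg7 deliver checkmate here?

After Kg7: white king on c6; in check: no.
White is not in check, so this cannot be checkmate.

no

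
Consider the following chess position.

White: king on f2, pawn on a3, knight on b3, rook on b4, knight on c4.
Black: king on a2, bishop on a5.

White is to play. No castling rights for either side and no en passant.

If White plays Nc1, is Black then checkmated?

no

After Nc1: black king on a2; in check: yes, from the white knight on c1.
Black has 1 legal reply: Ka1.
In check but a legal move exists → not checkmate.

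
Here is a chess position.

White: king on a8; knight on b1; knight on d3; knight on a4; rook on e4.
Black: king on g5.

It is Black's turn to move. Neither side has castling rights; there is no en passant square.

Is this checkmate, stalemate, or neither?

Black to move; black king on g5.
In check: no.
Legal moves for Black: Kh6, Kg6, Kf6, Kh5, Kf5.
Black has 5 legal moves and is not in check → neither.

neither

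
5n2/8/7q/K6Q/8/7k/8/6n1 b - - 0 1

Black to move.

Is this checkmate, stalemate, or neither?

Black to move; black king on h3.
In check: yes, from the white queen on h5.
King squares — g2: available; h2: attacked by Qh5; g3: available; g4: attacked by Qh5; h4: attacked by Qh5.
Legal moves for Black: Kg3, Kg2, Qxh5+.
Black is in check but has 3 legal moves → neither.

neither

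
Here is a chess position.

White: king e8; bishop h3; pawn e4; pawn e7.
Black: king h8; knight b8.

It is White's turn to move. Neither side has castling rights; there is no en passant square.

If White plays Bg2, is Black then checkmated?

After Bg2: black king on h8; in check: no.
Black is not in check, so this cannot be checkmate.

no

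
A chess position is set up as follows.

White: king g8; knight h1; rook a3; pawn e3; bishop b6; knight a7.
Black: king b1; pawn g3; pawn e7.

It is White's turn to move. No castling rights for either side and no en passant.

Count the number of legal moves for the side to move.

24

White to move; king on g8.
In check: no.
Legal moves: Kh8, Kf8, Kh7, Kg7, Kf7, Nc8, Nc6, Nb5, Bd8, Bc7, Bc5, Ba5, Bd4, Ra6, Ra5, Ra4, Rd3, Rc3, Rb3+, Ra2, Ra1+, Nxg3, Nf2, e4.
Count: 24.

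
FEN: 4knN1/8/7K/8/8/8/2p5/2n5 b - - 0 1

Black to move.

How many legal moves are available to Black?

Black to move; king on e8.
In check: no.
Legal moves: Nh7, Nd7, Ng6, Ne6, Kd8, Kf7, Kd7, Nd3, Nb3, Ne2, Na2.
Count: 11.

11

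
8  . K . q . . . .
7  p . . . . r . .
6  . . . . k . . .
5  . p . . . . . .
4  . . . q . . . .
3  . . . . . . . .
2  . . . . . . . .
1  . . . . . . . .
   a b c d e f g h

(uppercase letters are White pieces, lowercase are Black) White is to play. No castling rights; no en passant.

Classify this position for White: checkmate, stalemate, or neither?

checkmate

White to move; white king on b8.
In check: yes, from the black queen on d8.
King squares — a7: attacked by Qd4; b7: attacked by Rf7; c7: attacked by Rf7; a8: attacked by Qd8; c8: attacked by Qd8.
Legal moves for White: none.
In check with no legal moves → checkmate.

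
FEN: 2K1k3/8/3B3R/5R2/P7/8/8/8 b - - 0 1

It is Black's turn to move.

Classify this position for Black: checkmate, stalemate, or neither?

stalemate

Black to move; black king on e8.
In check: no.
King squares — d7: attacked by Kc8; e7: attacked by Bd6; f7: attacked by Rf5; d8: attacked by Kc8; f8: attacked by Rf5.
Legal moves for Black: none.
Not in check and no legal moves → stalemate.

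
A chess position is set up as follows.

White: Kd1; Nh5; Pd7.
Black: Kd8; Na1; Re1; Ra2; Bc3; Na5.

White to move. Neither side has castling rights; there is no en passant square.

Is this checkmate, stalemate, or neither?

White to move; white king on d1.
In check: yes, from the black rook on e1.
King squares — c1: attacked by Re1; e1: attacked by Bc3; c2: attacked by Na1; d2: attacked by Ra2; e2: attacked by Re1.
Legal moves for White: none.
In check with no legal moves → checkmate.

checkmate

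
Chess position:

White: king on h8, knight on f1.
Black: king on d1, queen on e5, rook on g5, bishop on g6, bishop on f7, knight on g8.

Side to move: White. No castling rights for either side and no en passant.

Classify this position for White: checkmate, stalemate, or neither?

checkmate

White to move; white king on h8.
In check: yes, from the black queen on e5.
King squares — g7: attacked by Qe5; h7: attacked by Bg6; g8: attacked by Bf7.
Legal moves for White: none.
In check with no legal moves → checkmate.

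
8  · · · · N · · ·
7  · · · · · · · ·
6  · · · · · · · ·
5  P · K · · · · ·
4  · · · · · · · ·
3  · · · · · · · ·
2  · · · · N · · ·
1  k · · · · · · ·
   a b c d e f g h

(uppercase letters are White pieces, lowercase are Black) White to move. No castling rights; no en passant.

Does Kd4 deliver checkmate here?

After Kd4: black king on a1; in check: no.
Black is not in check, so this cannot be checkmate.

no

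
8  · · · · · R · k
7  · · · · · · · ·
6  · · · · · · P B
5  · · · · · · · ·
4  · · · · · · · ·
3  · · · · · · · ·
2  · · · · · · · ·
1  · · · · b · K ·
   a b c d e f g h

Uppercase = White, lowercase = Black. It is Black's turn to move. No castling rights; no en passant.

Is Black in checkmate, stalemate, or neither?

checkmate

Black to move; black king on h8.
In check: yes, from the white rook on f8.
King squares — g7: attacked by Bh6; h7: attacked by Pg6; g8: attacked by Rf8.
Legal moves for Black: none.
In check with no legal moves → checkmate.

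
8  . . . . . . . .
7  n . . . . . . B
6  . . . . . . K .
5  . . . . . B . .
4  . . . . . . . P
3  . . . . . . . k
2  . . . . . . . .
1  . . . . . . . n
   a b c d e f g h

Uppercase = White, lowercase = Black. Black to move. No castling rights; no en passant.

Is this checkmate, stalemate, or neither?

Black to move; black king on h3.
In check: yes, from the white bishop on f5.
Legal moves for Black: Kxh4, Kg3, Kh2, Kg2.
Black is in check but has 4 legal moves → neither.

neither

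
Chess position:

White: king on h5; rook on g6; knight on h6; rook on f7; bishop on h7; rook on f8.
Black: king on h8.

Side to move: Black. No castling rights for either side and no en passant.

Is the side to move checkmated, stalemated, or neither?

checkmate

Black to move; black king on h8.
In check: yes, from the white rook on f8.
King squares — g7: attacked by Rg6; h7: attacked by Rf7; g8: attacked by Rg6.
Legal moves for Black: none.
In check with no legal moves → checkmate.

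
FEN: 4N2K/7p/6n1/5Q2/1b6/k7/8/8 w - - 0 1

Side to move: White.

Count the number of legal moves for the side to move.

4

White to move; king on h8.
In check: yes, from the black knight on g6.
Legal moves: Kg8, Kxh7, Kg7, Qxg6.
Count: 4.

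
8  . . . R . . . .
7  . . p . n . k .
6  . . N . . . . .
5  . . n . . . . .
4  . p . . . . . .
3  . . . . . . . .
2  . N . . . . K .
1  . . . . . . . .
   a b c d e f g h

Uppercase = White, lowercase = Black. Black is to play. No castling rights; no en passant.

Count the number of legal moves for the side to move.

Black to move; king on g7.
In check: no.
Legal moves: Kh7, Kf7, Kh6, Kg6, Kf6, Ng8, Nc8, Ng6, Nxc6, Nf5, Nd5, Nd7, Nb7, Ne6, Na6, Ne4, Na4, Nd3, Nb3, b3.
Count: 20.

20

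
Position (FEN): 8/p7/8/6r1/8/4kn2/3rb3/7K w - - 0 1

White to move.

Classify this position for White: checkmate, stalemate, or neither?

stalemate

White to move; white king on h1.
In check: no.
King squares — g1: attacked by Nf3; g2: attacked by Rg5; h2: attacked by Nf3.
Legal moves for White: none.
Not in check and no legal moves → stalemate.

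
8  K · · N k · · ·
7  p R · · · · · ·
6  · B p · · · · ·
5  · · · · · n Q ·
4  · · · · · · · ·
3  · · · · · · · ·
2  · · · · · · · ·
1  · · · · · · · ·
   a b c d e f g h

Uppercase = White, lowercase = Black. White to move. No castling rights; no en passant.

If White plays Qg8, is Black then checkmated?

After Qg8: black king on e8; in check: yes, from the white queen on g8.
King squares — d7: attacked by Rb7; e7: attacked by Rb7; f7: attacked by Rb7; d8: attacked by Bb6; f8: attacked by Qg8.
Black has no legal moves → checkmate.

yes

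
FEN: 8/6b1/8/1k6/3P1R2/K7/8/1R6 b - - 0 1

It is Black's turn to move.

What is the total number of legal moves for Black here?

Black to move; king on b5.
In check: yes, from the white rook on b1.
Legal moves: Kc6, Ka6, Ka5, Kc4.
Count: 4.

4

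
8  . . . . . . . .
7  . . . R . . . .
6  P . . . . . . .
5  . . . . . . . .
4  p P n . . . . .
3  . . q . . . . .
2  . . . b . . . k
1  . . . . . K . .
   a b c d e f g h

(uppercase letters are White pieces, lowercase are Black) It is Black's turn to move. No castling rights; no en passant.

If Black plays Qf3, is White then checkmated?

yes

After Qf3: white king on f1; in check: yes, from the black queen on f3.
King squares — e1: attacked by Bd2; g1: attacked by Kh2; e2: attacked by Qf3; f2: attacked by Qf3; g2: attacked by Kh2.
White has no legal moves → checkmate.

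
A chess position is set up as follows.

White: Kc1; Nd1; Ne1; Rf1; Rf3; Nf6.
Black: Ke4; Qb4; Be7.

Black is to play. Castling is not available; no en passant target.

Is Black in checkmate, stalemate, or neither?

neither

Black to move; black king on e4.
In check: yes, from the white knight on f6.
Legal moves for Black: Ke5, Kd4, Bxf6.
Black is in check but has 3 legal moves → neither.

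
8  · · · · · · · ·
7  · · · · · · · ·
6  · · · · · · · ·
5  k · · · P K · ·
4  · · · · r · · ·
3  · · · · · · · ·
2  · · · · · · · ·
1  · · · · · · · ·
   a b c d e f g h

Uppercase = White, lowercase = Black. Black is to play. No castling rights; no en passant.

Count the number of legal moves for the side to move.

16

Black to move; king on a5.
In check: no.
Legal moves: Kb6, Ka6, Kb5, Kb4, Ka4, Rxe5+, Rh4, Rg4, Rf4+, Rd4, Rc4, Rb4, Ra4, Re3, Re2, Re1.
Count: 16.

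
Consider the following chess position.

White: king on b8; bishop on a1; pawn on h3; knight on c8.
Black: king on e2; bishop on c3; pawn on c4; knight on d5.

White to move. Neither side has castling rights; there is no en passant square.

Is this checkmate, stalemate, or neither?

White to move; white king on b8.
In check: no.
Legal moves for White: Ne7, Na7, Nd6, Nb6, Ka8, Kb7, Ka7, Bxc3, Bb2, h4.
White has 10 legal moves and is not in check → neither.

neither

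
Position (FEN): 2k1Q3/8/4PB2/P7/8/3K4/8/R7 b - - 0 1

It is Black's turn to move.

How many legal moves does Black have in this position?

Black to move; king on c8.
In check: yes, from the white queen on e8.
Legal moves: Kc7, Kb7.
Count: 2.

2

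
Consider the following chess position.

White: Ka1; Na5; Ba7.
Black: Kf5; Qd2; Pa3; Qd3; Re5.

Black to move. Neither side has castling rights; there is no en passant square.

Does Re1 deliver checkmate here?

yes

After Re1: white king on a1; in check: yes, from the black rook on e1.
King squares — b1: attacked by Re1; a2: attacked by Qd2; b2: attacked by Qd2.
White has no legal moves → checkmate.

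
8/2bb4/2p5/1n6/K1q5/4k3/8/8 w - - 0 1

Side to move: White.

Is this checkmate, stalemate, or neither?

checkmate

White to move; white king on a4.
In check: yes, from the black queen on c4.
King squares — a3: attacked by Nb5; b3: attacked by Qc4; b4: attacked by Qc4; a5: attacked by Bc7; b5: attacked by Qc4.
Legal moves for White: none.
In check with no legal moves → checkmate.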